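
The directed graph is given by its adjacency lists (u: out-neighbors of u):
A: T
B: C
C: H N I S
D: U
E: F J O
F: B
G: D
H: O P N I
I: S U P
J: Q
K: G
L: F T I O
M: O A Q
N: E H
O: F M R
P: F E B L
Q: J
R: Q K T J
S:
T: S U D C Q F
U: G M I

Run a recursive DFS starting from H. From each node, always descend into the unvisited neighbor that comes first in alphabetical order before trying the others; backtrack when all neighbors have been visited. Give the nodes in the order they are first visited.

H, I, P, B, C, N, E, F, J, Q, O, M, A, T, D, U, G, S, R, K, L

Visit H
H → I
I → P
P → B
B → C
C → N
N → E
E → F
E → J
J → Q
E → O
O → M
M → A
A → T
T → D
D → U
U → G
T → S
O → R
R → K
P → L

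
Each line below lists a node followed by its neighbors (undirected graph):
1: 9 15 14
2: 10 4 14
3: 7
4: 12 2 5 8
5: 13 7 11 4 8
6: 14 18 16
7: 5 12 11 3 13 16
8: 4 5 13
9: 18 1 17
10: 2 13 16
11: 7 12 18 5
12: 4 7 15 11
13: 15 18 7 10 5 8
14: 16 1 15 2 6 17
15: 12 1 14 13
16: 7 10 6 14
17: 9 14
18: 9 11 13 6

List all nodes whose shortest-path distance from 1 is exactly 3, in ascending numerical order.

4, 5, 7, 8, 10, 11

Level 0: 1
Level 1: 9, 14, 15
Level 2: 2, 6, 12, 13, 16, 17, 18
Level 3: 4, 5, 7, 8, 10, 11
Level 4: 3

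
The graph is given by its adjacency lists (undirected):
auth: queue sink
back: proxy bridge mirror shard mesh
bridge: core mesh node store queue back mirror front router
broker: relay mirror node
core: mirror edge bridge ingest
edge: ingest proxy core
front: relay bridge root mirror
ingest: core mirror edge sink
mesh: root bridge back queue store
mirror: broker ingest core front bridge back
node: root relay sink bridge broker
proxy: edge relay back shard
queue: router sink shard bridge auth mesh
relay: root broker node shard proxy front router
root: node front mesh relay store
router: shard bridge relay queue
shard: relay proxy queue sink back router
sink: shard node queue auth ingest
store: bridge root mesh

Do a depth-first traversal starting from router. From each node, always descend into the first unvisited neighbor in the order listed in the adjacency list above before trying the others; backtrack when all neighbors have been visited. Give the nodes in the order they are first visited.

Visit router
router → shard
shard → relay
relay → root
root → node
node → sink
sink → queue
queue → bridge
bridge → core
core → mirror
mirror → broker
mirror → ingest
ingest → edge
edge → proxy
proxy → back
back → mesh
mesh → store
mirror → front
queue → auth

router, shard, relay, root, node, sink, queue, bridge, core, mirror, broker, ingest, edge, proxy, back, mesh, store, front, auth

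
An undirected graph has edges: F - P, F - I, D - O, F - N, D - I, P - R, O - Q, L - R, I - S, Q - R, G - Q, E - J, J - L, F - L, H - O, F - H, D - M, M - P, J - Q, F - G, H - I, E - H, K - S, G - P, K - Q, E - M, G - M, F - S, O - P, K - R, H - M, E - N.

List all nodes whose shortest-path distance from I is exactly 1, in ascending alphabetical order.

Level 0: I
Level 1: D, F, H, S
Level 2: E, G, K, L, M, N, O, P
Level 3: J, Q, R

D, F, H, S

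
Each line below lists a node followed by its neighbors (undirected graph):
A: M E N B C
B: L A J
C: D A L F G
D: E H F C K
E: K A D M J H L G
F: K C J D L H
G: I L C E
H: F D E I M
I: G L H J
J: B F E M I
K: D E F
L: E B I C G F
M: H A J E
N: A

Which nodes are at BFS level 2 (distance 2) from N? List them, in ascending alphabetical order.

B, C, E, M

Level 0: N
Level 1: A
Level 2: B, C, E, M
Level 3: D, F, G, H, J, K, L
Level 4: I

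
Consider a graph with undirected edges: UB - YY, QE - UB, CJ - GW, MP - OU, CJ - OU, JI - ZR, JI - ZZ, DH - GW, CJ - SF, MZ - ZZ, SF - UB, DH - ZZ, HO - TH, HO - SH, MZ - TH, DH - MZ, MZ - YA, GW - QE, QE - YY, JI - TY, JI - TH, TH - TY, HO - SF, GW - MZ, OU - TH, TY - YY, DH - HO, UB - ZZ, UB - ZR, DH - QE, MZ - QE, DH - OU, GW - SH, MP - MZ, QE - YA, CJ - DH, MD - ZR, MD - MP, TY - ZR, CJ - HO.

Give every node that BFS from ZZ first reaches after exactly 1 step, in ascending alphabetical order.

DH, JI, MZ, UB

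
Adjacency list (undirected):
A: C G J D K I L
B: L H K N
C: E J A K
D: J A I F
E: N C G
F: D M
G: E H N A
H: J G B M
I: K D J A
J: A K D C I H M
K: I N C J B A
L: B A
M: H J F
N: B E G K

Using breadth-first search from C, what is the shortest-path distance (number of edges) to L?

2

Level 0: C
Level 1: A, E, J, K
Level 2: B, D, G, H, I, L, M, N
Level 3: F
L first appears at level 2.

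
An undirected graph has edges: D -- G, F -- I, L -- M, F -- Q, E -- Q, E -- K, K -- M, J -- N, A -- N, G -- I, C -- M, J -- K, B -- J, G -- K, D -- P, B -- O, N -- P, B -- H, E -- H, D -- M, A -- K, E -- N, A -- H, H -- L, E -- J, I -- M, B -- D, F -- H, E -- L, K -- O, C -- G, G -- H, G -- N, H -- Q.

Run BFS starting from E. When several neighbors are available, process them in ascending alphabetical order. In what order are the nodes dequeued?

E H J K L N Q A B F G M O P D I C

Visit E; enqueue H, J, K, L, N, Q → queue [H, J, K, L, N, Q]
Visit H; enqueue A, B, F, G → queue [J, K, L, N, Q, A, B, F, G]
Visit J → queue [K, L, N, Q, A, B, F, G]
Visit K; enqueue M, O → queue [L, N, Q, A, B, F, G, M, O]
Visit L → queue [N, Q, A, B, F, G, M, O]
Visit N; enqueue P → queue [Q, A, B, F, G, M, O, P]
Visit Q → queue [A, B, F, G, M, O, P]
Visit A → queue [B, F, G, M, O, P]
Visit B; enqueue D → queue [F, G, M, O, P, D]
Visit F; enqueue I → queue [G, M, O, P, D, I]
Visit G; enqueue C → queue [M, O, P, D, I, C]
Visit M → queue [O, P, D, I, C]
Visit O → queue [P, D, I, C]
Visit P → queue [D, I, C]
Visit D → queue [I, C]
Visit I → queue [C]
Visit C → queue []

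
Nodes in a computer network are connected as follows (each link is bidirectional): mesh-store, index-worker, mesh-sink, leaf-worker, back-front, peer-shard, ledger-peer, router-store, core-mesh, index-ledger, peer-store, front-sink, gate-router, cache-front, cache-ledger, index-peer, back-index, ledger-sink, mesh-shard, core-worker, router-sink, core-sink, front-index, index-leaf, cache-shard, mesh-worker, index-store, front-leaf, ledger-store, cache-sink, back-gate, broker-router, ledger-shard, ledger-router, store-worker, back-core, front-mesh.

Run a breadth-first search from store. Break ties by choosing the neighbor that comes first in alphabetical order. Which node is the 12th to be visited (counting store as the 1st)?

shard

Visit store; enqueue index, ledger, mesh, peer, router, worker → queue [index, ledger, mesh, peer, router, worker]
Visit index; enqueue back, front, leaf → queue [ledger, mesh, peer, router, worker, back, front, leaf]
Visit ledger; enqueue cache, shard, sink → queue [mesh, peer, router, worker, back, front, leaf, cache, shard, sink]
Visit mesh; enqueue core → queue [peer, router, worker, back, front, leaf, cache, shard, sink, core]
Visit peer → queue [router, worker, back, front, leaf, cache, shard, sink, core]
Visit router; enqueue broker, gate → queue [worker, back, front, leaf, cache, shard, sink, core, broker, gate]
Visit worker → queue [back, front, leaf, cache, shard, sink, core, broker, gate]
Visit back → queue [front, leaf, cache, shard, sink, core, broker, gate]
Visit front → queue [leaf, cache, shard, sink, core, broker, gate]
Visit leaf → queue [cache, shard, sink, core, broker, gate]
Visit cache → queue [shard, sink, core, broker, gate]
Visit shard → queue [sink, core, broker, gate]
Visit sink → queue [core, broker, gate]
Visit core → queue [broker, gate]
Visit broker → queue [gate]
Visit gate → queue []

Visit order: store, index, ledger, mesh, peer, router, worker, back, front, leaf, cache, shard, sink, core, broker, gate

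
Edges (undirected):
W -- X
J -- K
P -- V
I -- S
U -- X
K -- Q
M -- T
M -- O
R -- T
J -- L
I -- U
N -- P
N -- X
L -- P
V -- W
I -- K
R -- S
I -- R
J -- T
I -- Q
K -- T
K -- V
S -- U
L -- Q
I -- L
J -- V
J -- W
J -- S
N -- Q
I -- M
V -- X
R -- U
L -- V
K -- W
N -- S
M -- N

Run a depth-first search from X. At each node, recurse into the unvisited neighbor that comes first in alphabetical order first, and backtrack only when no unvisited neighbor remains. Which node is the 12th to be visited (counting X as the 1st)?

S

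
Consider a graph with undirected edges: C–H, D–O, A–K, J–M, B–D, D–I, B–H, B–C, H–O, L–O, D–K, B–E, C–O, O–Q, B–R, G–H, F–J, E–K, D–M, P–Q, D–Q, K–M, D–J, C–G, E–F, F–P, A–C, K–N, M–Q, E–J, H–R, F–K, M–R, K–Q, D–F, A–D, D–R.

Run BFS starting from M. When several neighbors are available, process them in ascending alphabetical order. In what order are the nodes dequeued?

M, D, J, K, Q, R, A, B, F, I, O, E, N, P, H, C, L, G

Visit M; enqueue D, J, K, Q, R → queue [D, J, K, Q, R]
Visit D; enqueue A, B, F, I, O → queue [J, K, Q, R, A, B, F, I, O]
Visit J; enqueue E → queue [K, Q, R, A, B, F, I, O, E]
Visit K; enqueue N → queue [Q, R, A, B, F, I, O, E, N]
Visit Q; enqueue P → queue [R, A, B, F, I, O, E, N, P]
Visit R; enqueue H → queue [A, B, F, I, O, E, N, P, H]
Visit A; enqueue C → queue [B, F, I, O, E, N, P, H, C]
Visit B → queue [F, I, O, E, N, P, H, C]
Visit F → queue [I, O, E, N, P, H, C]
Visit I → queue [O, E, N, P, H, C]
Visit O; enqueue L → queue [E, N, P, H, C, L]
Visit E → queue [N, P, H, C, L]
Visit N → queue [P, H, C, L]
Visit P → queue [H, C, L]
Visit H; enqueue G → queue [C, L, G]
Visit C → queue [L, G]
Visit L → queue [G]
Visit G → queue []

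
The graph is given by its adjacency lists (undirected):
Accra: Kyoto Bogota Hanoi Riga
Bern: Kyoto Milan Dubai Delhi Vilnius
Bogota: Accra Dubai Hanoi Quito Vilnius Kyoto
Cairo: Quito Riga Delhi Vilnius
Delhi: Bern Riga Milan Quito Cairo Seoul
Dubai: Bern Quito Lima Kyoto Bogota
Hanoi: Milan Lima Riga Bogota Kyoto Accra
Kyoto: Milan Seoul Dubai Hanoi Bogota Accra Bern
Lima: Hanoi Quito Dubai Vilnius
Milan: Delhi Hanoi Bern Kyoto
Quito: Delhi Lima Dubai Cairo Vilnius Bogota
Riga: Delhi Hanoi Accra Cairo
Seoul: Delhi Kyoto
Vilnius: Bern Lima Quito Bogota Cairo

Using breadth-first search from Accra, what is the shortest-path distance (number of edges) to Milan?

2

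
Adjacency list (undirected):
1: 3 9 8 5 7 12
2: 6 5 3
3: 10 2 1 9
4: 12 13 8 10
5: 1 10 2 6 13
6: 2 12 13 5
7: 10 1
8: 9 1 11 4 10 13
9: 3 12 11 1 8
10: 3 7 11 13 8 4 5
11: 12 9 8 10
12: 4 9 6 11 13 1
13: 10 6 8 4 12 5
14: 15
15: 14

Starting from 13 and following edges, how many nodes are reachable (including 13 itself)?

13

BFS from 13 visits: 13, 12, 10, 8, 6, 5, 4, 11, 9, 1, 7, 3, 2
Reachable nodes: 13 of 15 total.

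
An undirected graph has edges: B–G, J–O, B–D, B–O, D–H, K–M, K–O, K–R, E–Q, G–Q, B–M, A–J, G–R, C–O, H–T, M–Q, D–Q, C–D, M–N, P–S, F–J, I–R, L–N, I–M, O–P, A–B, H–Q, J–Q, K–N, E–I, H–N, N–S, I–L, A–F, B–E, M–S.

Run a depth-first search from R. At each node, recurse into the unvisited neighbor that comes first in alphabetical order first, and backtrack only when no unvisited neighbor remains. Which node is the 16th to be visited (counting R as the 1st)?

Visit R
R → G
G → B
B → A
A → F
F → J
J → O
O → C
C → D
D → H
H → N
N → K
K → M
M → I
I → E
E → Q
I → L
M → S
S → P
H → T

Visit order: R, G, B, A, F, J, O, C, D, H, N, K, M, I, E, Q, L, S, P, T

Q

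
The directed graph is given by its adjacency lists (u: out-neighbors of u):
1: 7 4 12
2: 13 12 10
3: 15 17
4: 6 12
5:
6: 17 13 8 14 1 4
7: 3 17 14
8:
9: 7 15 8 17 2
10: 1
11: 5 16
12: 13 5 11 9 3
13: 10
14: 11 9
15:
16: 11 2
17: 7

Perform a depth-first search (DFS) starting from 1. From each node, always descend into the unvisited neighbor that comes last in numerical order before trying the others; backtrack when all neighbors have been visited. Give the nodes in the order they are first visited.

Visit 1
1 → 12
12 → 13
13 → 10
12 → 11
11 → 16
16 → 2
11 → 5
12 → 9
9 → 17
17 → 7
7 → 14
7 → 3
3 → 15
9 → 8
1 → 4
4 → 6

1 → 12 → 13 → 10 → 11 → 16 → 2 → 5 → 9 → 17 → 7 → 14 → 3 → 15 → 8 → 4 → 6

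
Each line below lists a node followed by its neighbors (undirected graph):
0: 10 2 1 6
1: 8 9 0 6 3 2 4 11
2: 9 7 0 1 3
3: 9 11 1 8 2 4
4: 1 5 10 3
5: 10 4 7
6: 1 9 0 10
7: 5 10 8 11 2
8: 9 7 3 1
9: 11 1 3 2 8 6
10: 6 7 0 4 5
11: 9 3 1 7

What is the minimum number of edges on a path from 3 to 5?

2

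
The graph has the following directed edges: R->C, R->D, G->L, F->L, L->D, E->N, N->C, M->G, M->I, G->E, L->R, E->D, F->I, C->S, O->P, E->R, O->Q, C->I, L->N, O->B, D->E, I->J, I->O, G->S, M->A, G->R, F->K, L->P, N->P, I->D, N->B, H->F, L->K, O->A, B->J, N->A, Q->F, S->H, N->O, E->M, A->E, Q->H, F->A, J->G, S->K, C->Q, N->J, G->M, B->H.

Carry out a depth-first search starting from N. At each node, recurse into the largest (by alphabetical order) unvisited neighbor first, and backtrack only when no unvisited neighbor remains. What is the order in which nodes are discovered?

N → P → O → Q → H → F → L → R → D → E → M → I → J → G → S → K → A → C → B

Visit N
N → P
N → O
O → Q
Q → H
H → F
F → L
L → R
R → D
D → E
E → M
M → I
I → J
J → G
G → S
S → K
M → A
R → C
O → B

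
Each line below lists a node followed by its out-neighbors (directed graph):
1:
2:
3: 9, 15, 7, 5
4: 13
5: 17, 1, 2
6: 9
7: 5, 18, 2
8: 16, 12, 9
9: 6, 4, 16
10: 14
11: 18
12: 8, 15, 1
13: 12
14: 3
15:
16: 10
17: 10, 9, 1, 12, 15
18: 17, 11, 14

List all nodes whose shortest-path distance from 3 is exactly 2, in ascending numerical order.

1, 2, 4, 6, 16, 17, 18

Level 0: 3
Level 1: 5, 7, 9, 15
Level 2: 1, 2, 4, 6, 16, 17, 18
Level 3: 10, 11, 12, 13, 14
Level 4: 8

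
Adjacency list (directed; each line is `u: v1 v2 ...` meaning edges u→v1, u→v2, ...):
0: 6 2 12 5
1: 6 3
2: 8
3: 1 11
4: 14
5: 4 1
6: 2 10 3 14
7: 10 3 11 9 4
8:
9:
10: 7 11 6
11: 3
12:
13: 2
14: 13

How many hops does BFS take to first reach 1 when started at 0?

Level 0: 0
Level 1: 2, 5, 6, 12
Level 2: 1, 3, 4, 8, 10, 14
Level 3: 7, 11, 13
Level 4: 9
1 first appears at level 2.

2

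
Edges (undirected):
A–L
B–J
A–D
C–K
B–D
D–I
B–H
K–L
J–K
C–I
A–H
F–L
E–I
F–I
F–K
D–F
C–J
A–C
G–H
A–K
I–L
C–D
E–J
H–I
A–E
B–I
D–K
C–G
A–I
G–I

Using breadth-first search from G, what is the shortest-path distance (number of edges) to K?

Level 0: G
Level 1: C, H, I
Level 2: A, B, D, E, F, J, K, L
K first appears at level 2.

2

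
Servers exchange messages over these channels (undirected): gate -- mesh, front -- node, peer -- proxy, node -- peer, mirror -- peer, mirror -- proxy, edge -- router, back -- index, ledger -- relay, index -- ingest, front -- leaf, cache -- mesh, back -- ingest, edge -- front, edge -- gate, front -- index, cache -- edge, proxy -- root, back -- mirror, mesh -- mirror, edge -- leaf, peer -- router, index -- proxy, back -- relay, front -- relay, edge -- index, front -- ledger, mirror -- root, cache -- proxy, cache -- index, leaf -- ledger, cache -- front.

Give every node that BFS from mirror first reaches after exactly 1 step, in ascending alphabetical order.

Level 0: mirror
Level 1: back, mesh, peer, proxy, root
Level 2: cache, gate, index, ingest, node, relay, router
Level 3: edge, front, ledger
Level 4: leaf

back, mesh, peer, proxy, root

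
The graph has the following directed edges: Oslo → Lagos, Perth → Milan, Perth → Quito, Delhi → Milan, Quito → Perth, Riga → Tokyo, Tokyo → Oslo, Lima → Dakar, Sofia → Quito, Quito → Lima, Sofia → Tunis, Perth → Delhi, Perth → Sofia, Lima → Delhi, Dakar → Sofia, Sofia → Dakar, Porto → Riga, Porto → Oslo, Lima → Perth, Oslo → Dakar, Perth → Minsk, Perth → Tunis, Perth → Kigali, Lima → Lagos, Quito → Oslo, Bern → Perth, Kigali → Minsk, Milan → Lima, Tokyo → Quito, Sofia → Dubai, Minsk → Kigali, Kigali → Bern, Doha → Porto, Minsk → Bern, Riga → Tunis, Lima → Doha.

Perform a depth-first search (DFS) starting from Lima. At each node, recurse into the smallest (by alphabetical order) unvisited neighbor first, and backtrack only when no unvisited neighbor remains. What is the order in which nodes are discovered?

Visit Lima
Lima → Dakar
Dakar → Sofia
Sofia → Dubai
Sofia → Quito
Quito → Oslo
Oslo → Lagos
Quito → Perth
Perth → Delhi
Delhi → Milan
Perth → Kigali
Kigali → Bern
Kigali → Minsk
Perth → Tunis
Lima → Doha
Doha → Porto
Porto → Riga
Riga → Tokyo

Lima -> Dakar -> Sofia -> Dubai -> Quito -> Oslo -> Lagos -> Perth -> Delhi -> Milan -> Kigali -> Bern -> Minsk -> Tunis -> Doha -> Porto -> Riga -> Tokyo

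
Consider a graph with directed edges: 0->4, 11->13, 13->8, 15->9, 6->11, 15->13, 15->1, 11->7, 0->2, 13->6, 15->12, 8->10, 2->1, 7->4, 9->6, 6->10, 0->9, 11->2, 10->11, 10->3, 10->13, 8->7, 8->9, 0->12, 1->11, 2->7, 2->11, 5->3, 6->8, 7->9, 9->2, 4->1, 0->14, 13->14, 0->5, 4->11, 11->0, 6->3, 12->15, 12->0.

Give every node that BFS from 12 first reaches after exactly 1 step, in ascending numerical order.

0, 15

Level 0: 12
Level 1: 0, 15
Level 2: 1, 2, 4, 5, 9, 13, 14
Level 3: 3, 6, 7, 8, 11
Level 4: 10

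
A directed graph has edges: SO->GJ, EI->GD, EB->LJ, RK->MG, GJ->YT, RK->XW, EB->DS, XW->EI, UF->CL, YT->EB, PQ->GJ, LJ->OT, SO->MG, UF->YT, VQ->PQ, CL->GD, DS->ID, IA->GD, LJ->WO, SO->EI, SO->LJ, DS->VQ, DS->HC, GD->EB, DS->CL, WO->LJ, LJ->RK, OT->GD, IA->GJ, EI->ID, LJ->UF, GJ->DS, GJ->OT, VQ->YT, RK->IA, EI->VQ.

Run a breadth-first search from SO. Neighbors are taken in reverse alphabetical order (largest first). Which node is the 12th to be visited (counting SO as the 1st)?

Visit SO; enqueue MG, LJ, GJ, EI → queue [MG, LJ, GJ, EI]
Visit MG → queue [LJ, GJ, EI]
Visit LJ; enqueue WO, UF, RK, OT → queue [GJ, EI, WO, UF, RK, OT]
Visit GJ; enqueue YT, DS → queue [EI, WO, UF, RK, OT, YT, DS]
Visit EI; enqueue VQ, ID, GD → queue [WO, UF, RK, OT, YT, DS, VQ, ID, GD]
Visit WO → queue [UF, RK, OT, YT, DS, VQ, ID, GD]
Visit UF; enqueue CL → queue [RK, OT, YT, DS, VQ, ID, GD, CL]
Visit RK; enqueue XW, IA → queue [OT, YT, DS, VQ, ID, GD, CL, XW, IA]
Visit OT → queue [YT, DS, VQ, ID, GD, CL, XW, IA]
Visit YT; enqueue EB → queue [DS, VQ, ID, GD, CL, XW, IA, EB]
Visit DS; enqueue HC → queue [VQ, ID, GD, CL, XW, IA, EB, HC]
Visit VQ; enqueue PQ → queue [ID, GD, CL, XW, IA, EB, HC, PQ]
Visit ID → queue [GD, CL, XW, IA, EB, HC, PQ]
Visit GD → queue [CL, XW, IA, EB, HC, PQ]
Visit CL → queue [XW, IA, EB, HC, PQ]
Visit XW → queue [IA, EB, HC, PQ]
Visit IA → queue [EB, HC, PQ]
Visit EB → queue [HC, PQ]
Visit HC → queue [PQ]
Visit PQ → queue []

Visit order: SO, MG, LJ, GJ, EI, WO, UF, RK, OT, YT, DS, VQ, ID, GD, CL, XW, IA, EB, HC, PQ

VQ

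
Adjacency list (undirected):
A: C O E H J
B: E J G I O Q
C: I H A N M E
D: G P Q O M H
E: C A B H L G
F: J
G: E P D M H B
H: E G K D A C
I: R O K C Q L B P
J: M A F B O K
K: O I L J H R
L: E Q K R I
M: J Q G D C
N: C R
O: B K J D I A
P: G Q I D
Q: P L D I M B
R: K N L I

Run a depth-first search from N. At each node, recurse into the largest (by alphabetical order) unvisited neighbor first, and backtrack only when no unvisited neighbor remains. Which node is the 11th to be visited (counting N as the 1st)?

Visit N
N → R
R → L
L → Q
Q → P
P → I
I → O
O → K
K → J
J → M
M → G
G → H
H → E
E → C
C → A
E → B
H → D
J → F

Visit order: N, R, L, Q, P, I, O, K, J, M, G, H, E, C, A, B, D, F

G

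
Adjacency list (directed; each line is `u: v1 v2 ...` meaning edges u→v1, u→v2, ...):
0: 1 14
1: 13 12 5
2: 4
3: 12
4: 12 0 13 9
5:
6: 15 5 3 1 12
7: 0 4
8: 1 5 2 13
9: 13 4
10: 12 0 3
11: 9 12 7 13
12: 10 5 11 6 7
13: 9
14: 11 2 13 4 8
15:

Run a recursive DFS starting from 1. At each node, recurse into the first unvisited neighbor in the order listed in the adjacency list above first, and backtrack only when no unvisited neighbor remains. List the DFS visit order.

Visit 1
1 → 13
13 → 9
9 → 4
4 → 12
12 → 10
10 → 0
0 → 14
14 → 11
11 → 7
14 → 2
14 → 8
8 → 5
10 → 3
12 → 6
6 → 15

1 13 9 4 12 10 0 14 11 7 2 8 5 3 6 15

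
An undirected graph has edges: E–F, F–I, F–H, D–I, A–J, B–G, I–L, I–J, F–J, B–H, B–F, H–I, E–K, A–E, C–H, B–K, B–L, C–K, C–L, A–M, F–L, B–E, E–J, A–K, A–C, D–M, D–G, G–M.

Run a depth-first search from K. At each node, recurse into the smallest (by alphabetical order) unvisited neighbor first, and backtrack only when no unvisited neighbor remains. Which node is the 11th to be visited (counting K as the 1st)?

M

Visit K
K → A
A → C
C → H
H → B
B → E
E → F
F → I
I → D
D → G
G → M
I → J
I → L

Visit order: K, A, C, H, B, E, F, I, D, G, M, J, L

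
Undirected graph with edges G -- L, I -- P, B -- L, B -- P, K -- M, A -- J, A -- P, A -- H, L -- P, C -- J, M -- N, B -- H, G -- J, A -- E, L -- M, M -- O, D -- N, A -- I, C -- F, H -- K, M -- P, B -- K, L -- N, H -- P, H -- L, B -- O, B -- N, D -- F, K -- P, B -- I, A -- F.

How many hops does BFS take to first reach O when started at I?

Level 0: I
Level 1: A, B, P
Level 2: E, F, H, J, K, L, M, N, O
Level 3: C, D, G
O first appears at level 2.

2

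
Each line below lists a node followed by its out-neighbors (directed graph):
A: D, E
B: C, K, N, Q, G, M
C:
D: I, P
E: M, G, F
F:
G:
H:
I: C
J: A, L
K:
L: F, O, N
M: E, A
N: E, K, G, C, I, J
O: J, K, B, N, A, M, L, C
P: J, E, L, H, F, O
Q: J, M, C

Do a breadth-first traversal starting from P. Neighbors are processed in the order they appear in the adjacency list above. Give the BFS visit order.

Visit P; enqueue J, E, L, H, F, O → queue [J, E, L, H, F, O]
Visit J; enqueue A → queue [E, L, H, F, O, A]
Visit E; enqueue M, G → queue [L, H, F, O, A, M, G]
Visit L; enqueue N → queue [H, F, O, A, M, G, N]
Visit H → queue [F, O, A, M, G, N]
Visit F → queue [O, A, M, G, N]
Visit O; enqueue K, B, C → queue [A, M, G, N, K, B, C]
Visit A; enqueue D → queue [M, G, N, K, B, C, D]
Visit M → queue [G, N, K, B, C, D]
Visit G → queue [N, K, B, C, D]
Visit N; enqueue I → queue [K, B, C, D, I]
Visit K → queue [B, C, D, I]
Visit B; enqueue Q → queue [C, D, I, Q]
Visit C → queue [D, I, Q]
Visit D → queue [I, Q]
Visit I → queue [Q]
Visit Q → queue []

P J E L H F O A M G N K B C D I Q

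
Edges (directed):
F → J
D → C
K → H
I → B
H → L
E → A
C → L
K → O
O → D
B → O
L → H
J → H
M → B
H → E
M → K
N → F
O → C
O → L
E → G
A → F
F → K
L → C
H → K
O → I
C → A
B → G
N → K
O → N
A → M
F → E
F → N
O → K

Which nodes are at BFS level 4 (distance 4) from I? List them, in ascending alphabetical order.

A, F, H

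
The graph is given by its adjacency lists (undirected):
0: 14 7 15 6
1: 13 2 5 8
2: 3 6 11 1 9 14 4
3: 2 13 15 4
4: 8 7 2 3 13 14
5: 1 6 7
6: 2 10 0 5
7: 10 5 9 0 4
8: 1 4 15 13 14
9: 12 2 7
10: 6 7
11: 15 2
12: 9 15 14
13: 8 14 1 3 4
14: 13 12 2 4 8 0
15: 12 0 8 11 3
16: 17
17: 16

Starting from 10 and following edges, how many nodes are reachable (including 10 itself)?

16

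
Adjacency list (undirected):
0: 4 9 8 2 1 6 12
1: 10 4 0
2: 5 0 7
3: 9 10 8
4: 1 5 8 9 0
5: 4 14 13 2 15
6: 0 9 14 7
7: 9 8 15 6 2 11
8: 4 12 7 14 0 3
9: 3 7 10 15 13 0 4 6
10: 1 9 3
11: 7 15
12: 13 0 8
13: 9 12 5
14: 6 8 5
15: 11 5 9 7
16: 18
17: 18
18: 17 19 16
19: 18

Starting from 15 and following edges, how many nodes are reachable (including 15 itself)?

16

BFS from 15 visits: 15, 5, 7, 9, 11, 2, 4, 13, 14, 6, 8, 0, 3, 10, 1, 12
Reachable nodes: 16 of 20 total.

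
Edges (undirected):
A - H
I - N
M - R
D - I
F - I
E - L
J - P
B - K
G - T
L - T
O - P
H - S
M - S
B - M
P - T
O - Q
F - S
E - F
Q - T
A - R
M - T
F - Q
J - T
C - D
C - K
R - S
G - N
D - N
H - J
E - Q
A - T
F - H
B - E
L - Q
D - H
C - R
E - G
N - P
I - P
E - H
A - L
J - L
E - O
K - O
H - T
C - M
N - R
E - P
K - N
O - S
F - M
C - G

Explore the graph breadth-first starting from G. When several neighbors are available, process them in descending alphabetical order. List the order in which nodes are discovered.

Visit G; enqueue T, N, E, C → queue [T, N, E, C]
Visit T; enqueue Q, P, M, L, J, H, A → queue [N, E, C, Q, P, M, L, J, H, A]
Visit N; enqueue R, K, I, D → queue [E, C, Q, P, M, L, J, H, A, R, K, I, D]
Visit E; enqueue O, F, B → queue [C, Q, P, M, L, J, H, A, R, K, I, D, O, F, B]
Visit C → queue [Q, P, M, L, J, H, A, R, K, I, D, O, F, B]
Visit Q → queue [P, M, L, J, H, A, R, K, I, D, O, F, B]
Visit P → queue [M, L, J, H, A, R, K, I, D, O, F, B]
Visit M; enqueue S → queue [L, J, H, A, R, K, I, D, O, F, B, S]
Visit L → queue [J, H, A, R, K, I, D, O, F, B, S]
Visit J → queue [H, A, R, K, I, D, O, F, B, S]
Visit H → queue [A, R, K, I, D, O, F, B, S]
Visit A → queue [R, K, I, D, O, F, B, S]
Visit R → queue [K, I, D, O, F, B, S]
Visit K → queue [I, D, O, F, B, S]
Visit I → queue [D, O, F, B, S]
Visit D → queue [O, F, B, S]
Visit O → queue [F, B, S]
Visit F → queue [B, S]
Visit B → queue [S]
Visit S → queue []

G T N E C Q P M L J H A R K I D O F B S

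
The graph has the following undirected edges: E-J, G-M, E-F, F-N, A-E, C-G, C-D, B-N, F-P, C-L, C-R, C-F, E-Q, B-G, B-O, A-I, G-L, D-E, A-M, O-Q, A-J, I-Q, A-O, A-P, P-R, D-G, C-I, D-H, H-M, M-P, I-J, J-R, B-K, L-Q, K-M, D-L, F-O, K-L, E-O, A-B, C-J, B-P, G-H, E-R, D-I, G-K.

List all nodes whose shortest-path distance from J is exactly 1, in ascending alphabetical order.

Level 0: J
Level 1: A, C, E, I, R
Level 2: B, D, F, G, L, M, O, P, Q
Level 3: H, K, N

A, C, E, I, R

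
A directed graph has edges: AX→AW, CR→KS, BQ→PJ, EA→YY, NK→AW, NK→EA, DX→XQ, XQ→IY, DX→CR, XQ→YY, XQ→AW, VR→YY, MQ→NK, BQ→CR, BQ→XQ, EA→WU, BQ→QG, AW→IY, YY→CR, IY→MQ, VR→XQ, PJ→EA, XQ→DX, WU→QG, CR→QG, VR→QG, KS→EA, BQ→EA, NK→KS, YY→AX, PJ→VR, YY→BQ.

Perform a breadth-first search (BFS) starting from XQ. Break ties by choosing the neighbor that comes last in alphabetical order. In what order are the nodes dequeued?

Visit XQ; enqueue YY, IY, DX, AW → queue [YY, IY, DX, AW]
Visit YY; enqueue CR, BQ, AX → queue [IY, DX, AW, CR, BQ, AX]
Visit IY; enqueue MQ → queue [DX, AW, CR, BQ, AX, MQ]
Visit DX → queue [AW, CR, BQ, AX, MQ]
Visit AW → queue [CR, BQ, AX, MQ]
Visit CR; enqueue QG, KS → queue [BQ, AX, MQ, QG, KS]
Visit BQ; enqueue PJ, EA → queue [AX, MQ, QG, KS, PJ, EA]
Visit AX → queue [MQ, QG, KS, PJ, EA]
Visit MQ; enqueue NK → queue [QG, KS, PJ, EA, NK]
Visit QG → queue [KS, PJ, EA, NK]
Visit KS → queue [PJ, EA, NK]
Visit PJ; enqueue VR → queue [EA, NK, VR]
Visit EA; enqueue WU → queue [NK, VR, WU]
Visit NK → queue [VR, WU]
Visit VR → queue [WU]
Visit WU → queue []

XQ → YY → IY → DX → AW → CR → BQ → AX → MQ → QG → KS → PJ → EA → NK → VR → WU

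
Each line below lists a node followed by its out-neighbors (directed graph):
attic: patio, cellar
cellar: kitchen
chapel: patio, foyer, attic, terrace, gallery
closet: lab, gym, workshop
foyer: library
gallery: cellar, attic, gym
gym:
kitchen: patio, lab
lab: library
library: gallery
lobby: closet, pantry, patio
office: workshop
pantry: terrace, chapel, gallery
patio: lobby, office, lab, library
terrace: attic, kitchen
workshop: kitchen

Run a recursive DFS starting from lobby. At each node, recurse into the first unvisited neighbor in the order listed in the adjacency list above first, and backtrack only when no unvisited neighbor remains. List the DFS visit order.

Visit lobby
lobby → closet
closet → lab
lab → library
library → gallery
gallery → cellar
cellar → kitchen
kitchen → patio
patio → office
office → workshop
gallery → attic
gallery → gym
lobby → pantry
pantry → terrace
pantry → chapel
chapel → foyer

lobby -> closet -> lab -> library -> gallery -> cellar -> kitchen -> patio -> office -> workshop -> attic -> gym -> pantry -> terrace -> chapel -> foyer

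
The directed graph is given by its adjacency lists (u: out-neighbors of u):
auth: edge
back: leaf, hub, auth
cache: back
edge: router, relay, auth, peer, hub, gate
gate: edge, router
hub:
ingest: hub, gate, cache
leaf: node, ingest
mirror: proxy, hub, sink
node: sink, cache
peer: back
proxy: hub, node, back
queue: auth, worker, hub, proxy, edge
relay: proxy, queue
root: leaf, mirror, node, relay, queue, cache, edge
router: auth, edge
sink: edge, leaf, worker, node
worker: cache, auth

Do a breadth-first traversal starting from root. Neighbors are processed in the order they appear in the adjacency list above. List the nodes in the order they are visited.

root leaf mirror node relay queue cache edge ingest proxy hub sink auth worker back router peer gate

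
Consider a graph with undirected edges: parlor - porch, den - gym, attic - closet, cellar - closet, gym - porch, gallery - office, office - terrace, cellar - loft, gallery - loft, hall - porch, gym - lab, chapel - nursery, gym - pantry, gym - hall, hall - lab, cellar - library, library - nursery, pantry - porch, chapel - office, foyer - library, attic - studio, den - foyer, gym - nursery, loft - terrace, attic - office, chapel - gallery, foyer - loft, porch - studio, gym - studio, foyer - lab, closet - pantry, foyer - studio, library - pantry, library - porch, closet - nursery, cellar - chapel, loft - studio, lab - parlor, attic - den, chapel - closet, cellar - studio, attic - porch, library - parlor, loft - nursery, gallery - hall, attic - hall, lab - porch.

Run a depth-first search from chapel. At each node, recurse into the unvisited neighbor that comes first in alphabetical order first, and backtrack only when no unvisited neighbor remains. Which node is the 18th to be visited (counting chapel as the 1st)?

terrace

Visit chapel
chapel → cellar
cellar → closet
closet → attic
attic → den
den → foyer
foyer → lab
lab → gym
gym → hall
hall → gallery
gallery → loft
loft → nursery
nursery → library
library → pantry
pantry → porch
porch → parlor
porch → studio
loft → terrace
terrace → office

Visit order: chapel, cellar, closet, attic, den, foyer, lab, gym, hall, gallery, loft, nursery, library, pantry, porch, parlor, studio, terrace, office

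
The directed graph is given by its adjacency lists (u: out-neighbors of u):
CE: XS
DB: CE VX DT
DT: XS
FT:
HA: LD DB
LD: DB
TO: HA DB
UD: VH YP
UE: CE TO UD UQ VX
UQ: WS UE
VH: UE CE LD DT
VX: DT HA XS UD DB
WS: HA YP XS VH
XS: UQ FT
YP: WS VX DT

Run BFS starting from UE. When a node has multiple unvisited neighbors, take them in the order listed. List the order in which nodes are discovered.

UE → CE → TO → UD → UQ → VX → XS → HA → DB → VH → YP → WS → DT → FT → LD

Visit UE; enqueue CE, TO, UD, UQ, VX → queue [CE, TO, UD, UQ, VX]
Visit CE; enqueue XS → queue [TO, UD, UQ, VX, XS]
Visit TO; enqueue HA, DB → queue [UD, UQ, VX, XS, HA, DB]
Visit UD; enqueue VH, YP → queue [UQ, VX, XS, HA, DB, VH, YP]
Visit UQ; enqueue WS → queue [VX, XS, HA, DB, VH, YP, WS]
Visit VX; enqueue DT → queue [XS, HA, DB, VH, YP, WS, DT]
Visit XS; enqueue FT → queue [HA, DB, VH, YP, WS, DT, FT]
Visit HA; enqueue LD → queue [DB, VH, YP, WS, DT, FT, LD]
Visit DB → queue [VH, YP, WS, DT, FT, LD]
Visit VH → queue [YP, WS, DT, FT, LD]
Visit YP → queue [WS, DT, FT, LD]
Visit WS → queue [DT, FT, LD]
Visit DT → queue [FT, LD]
Visit FT → queue [LD]
Visit LD → queue []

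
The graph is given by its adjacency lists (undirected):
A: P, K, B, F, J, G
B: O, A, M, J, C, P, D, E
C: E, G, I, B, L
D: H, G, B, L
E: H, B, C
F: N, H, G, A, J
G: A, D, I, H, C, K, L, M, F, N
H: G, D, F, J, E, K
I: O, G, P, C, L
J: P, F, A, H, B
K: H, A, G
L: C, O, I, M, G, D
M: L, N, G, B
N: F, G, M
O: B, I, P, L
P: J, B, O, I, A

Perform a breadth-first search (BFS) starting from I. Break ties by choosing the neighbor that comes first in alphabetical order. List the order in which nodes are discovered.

Visit I; enqueue C, G, L, O, P → queue [C, G, L, O, P]
Visit C; enqueue B, E → queue [G, L, O, P, B, E]
Visit G; enqueue A, D, F, H, K, M, N → queue [L, O, P, B, E, A, D, F, H, K, M, N]
Visit L → queue [O, P, B, E, A, D, F, H, K, M, N]
Visit O → queue [P, B, E, A, D, F, H, K, M, N]
Visit P; enqueue J → queue [B, E, A, D, F, H, K, M, N, J]
Visit B → queue [E, A, D, F, H, K, M, N, J]
Visit E → queue [A, D, F, H, K, M, N, J]
Visit A → queue [D, F, H, K, M, N, J]
Visit D → queue [F, H, K, M, N, J]
Visit F → queue [H, K, M, N, J]
Visit H → queue [K, M, N, J]
Visit K → queue [M, N, J]
Visit M → queue [N, J]
Visit N → queue [J]
Visit J → queue []

I → C → G → L → O → P → B → E → A → D → F → H → K → M → N → J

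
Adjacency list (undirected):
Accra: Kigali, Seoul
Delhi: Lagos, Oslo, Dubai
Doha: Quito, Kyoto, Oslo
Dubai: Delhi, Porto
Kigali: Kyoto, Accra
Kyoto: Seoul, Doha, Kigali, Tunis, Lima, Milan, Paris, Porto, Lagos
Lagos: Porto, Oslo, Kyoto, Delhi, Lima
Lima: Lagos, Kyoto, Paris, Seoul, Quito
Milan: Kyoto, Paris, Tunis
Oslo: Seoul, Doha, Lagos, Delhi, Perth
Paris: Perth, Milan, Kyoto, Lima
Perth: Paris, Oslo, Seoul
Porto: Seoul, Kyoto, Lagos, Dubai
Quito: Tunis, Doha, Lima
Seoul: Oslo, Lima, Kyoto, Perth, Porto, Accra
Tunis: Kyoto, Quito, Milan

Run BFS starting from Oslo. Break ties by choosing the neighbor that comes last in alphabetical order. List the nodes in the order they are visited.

Visit Oslo; enqueue Seoul, Perth, Lagos, Doha, Delhi → queue [Seoul, Perth, Lagos, Doha, Delhi]
Visit Seoul; enqueue Porto, Lima, Kyoto, Accra → queue [Perth, Lagos, Doha, Delhi, Porto, Lima, Kyoto, Accra]
Visit Perth; enqueue Paris → queue [Lagos, Doha, Delhi, Porto, Lima, Kyoto, Accra, Paris]
Visit Lagos → queue [Doha, Delhi, Porto, Lima, Kyoto, Accra, Paris]
Visit Doha; enqueue Quito → queue [Delhi, Porto, Lima, Kyoto, Accra, Paris, Quito]
Visit Delhi; enqueue Dubai → queue [Porto, Lima, Kyoto, Accra, Paris, Quito, Dubai]
Visit Porto → queue [Lima, Kyoto, Accra, Paris, Quito, Dubai]
Visit Lima → queue [Kyoto, Accra, Paris, Quito, Dubai]
Visit Kyoto; enqueue Tunis, Milan, Kigali → queue [Accra, Paris, Quito, Dubai, Tunis, Milan, Kigali]
Visit Accra → queue [Paris, Quito, Dubai, Tunis, Milan, Kigali]
Visit Paris → queue [Quito, Dubai, Tunis, Milan, Kigali]
Visit Quito → queue [Dubai, Tunis, Milan, Kigali]
Visit Dubai → queue [Tunis, Milan, Kigali]
Visit Tunis → queue [Milan, Kigali]
Visit Milan → queue [Kigali]
Visit Kigali → queue []

Oslo → Seoul → Perth → Lagos → Doha → Delhi → Porto → Lima → Kyoto → Accra → Paris → Quito → Dubai → Tunis → Milan → Kigali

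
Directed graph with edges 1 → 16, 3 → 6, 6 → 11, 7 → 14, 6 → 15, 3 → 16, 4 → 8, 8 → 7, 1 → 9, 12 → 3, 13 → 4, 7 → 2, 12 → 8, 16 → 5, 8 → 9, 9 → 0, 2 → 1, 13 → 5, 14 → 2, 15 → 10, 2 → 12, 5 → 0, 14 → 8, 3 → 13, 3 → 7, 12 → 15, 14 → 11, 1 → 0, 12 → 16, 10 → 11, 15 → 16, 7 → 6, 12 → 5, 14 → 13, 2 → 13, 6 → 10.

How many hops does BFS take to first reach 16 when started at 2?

Level 0: 2
Level 1: 1, 12, 13
Level 2: 0, 3, 4, 5, 8, 9, 15, 16
Level 3: 6, 7, 10
Level 4: 11, 14
16 first appears at level 2.

2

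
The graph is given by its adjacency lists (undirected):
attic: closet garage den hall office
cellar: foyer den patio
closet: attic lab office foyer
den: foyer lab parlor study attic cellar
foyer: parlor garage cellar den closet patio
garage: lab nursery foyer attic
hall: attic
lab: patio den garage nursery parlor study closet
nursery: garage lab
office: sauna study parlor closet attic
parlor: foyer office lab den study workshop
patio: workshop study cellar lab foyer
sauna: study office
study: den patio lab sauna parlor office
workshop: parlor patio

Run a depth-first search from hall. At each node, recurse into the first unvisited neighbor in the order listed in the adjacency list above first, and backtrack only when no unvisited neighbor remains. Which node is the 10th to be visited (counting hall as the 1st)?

nursery

Visit hall
hall → attic
attic → closet
closet → lab
lab → patio
patio → workshop
workshop → parlor
parlor → foyer
foyer → garage
garage → nursery
foyer → cellar
cellar → den
den → study
study → sauna
sauna → office

Visit order: hall, attic, closet, lab, patio, workshop, parlor, foyer, garage, nursery, cellar, den, study, sauna, office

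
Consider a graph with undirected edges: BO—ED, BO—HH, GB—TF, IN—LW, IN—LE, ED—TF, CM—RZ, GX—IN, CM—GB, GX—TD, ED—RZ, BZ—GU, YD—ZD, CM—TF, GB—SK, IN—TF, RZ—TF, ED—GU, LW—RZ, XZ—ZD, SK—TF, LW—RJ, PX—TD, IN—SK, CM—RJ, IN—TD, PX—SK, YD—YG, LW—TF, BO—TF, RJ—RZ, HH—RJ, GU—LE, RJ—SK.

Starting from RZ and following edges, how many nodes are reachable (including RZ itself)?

BFS from RZ visits: RZ, TF, RJ, LW, ED, CM, SK, IN, GB, BO, HH, GU, PX, TD, LE, GX, BZ
Reachable nodes: 17 of 21 total.

17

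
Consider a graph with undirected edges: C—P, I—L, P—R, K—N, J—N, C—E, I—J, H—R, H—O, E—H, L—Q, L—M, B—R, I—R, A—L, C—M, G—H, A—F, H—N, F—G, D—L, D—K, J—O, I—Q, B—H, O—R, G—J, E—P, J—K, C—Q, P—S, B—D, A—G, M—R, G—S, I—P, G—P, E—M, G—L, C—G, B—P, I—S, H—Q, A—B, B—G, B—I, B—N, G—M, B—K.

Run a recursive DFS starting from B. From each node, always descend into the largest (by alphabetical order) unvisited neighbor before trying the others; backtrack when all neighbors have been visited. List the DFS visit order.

B R P S I Q L M G J O H N K D E C F A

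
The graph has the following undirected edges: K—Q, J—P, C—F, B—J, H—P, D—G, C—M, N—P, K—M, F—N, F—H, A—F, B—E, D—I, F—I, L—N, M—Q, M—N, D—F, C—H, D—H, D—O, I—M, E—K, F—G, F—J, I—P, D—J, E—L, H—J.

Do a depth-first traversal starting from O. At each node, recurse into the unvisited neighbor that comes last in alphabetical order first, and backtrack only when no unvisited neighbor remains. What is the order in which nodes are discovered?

O, D, J, P, N, M, Q, K, E, L, B, I, F, H, C, G, A

Visit O
O → D
D → J
J → P
P → N
N → M
M → Q
Q → K
K → E
E → L
E → B
M → I
I → F
F → H
H → C
F → G
F → A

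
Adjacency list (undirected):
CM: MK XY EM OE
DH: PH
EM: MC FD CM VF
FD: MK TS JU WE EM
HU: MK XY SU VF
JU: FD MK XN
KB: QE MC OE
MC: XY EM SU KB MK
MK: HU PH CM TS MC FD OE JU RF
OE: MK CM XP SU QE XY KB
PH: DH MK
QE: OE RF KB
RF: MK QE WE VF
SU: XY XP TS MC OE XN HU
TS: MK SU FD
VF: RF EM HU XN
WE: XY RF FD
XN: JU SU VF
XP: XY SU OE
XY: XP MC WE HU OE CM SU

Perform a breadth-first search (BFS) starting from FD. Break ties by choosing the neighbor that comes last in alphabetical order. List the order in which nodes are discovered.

FD WE TS MK JU EM XY RF SU PH OE MC HU CM XN VF XP QE DH KB

Visit FD; enqueue WE, TS, MK, JU, EM → queue [WE, TS, MK, JU, EM]
Visit WE; enqueue XY, RF → queue [TS, MK, JU, EM, XY, RF]
Visit TS; enqueue SU → queue [MK, JU, EM, XY, RF, SU]
Visit MK; enqueue PH, OE, MC, HU, CM → queue [JU, EM, XY, RF, SU, PH, OE, MC, HU, CM]
Visit JU; enqueue XN → queue [EM, XY, RF, SU, PH, OE, MC, HU, CM, XN]
Visit EM; enqueue VF → queue [XY, RF, SU, PH, OE, MC, HU, CM, XN, VF]
Visit XY; enqueue XP → queue [RF, SU, PH, OE, MC, HU, CM, XN, VF, XP]
Visit RF; enqueue QE → queue [SU, PH, OE, MC, HU, CM, XN, VF, XP, QE]
Visit SU → queue [PH, OE, MC, HU, CM, XN, VF, XP, QE]
Visit PH; enqueue DH → queue [OE, MC, HU, CM, XN, VF, XP, QE, DH]
Visit OE; enqueue KB → queue [MC, HU, CM, XN, VF, XP, QE, DH, KB]
Visit MC → queue [HU, CM, XN, VF, XP, QE, DH, KB]
Visit HU → queue [CM, XN, VF, XP, QE, DH, KB]
Visit CM → queue [XN, VF, XP, QE, DH, KB]
Visit XN → queue [VF, XP, QE, DH, KB]
Visit VF → queue [XP, QE, DH, KB]
Visit XP → queue [QE, DH, KB]
Visit QE → queue [DH, KB]
Visit DH → queue [KB]
Visit KB → queue []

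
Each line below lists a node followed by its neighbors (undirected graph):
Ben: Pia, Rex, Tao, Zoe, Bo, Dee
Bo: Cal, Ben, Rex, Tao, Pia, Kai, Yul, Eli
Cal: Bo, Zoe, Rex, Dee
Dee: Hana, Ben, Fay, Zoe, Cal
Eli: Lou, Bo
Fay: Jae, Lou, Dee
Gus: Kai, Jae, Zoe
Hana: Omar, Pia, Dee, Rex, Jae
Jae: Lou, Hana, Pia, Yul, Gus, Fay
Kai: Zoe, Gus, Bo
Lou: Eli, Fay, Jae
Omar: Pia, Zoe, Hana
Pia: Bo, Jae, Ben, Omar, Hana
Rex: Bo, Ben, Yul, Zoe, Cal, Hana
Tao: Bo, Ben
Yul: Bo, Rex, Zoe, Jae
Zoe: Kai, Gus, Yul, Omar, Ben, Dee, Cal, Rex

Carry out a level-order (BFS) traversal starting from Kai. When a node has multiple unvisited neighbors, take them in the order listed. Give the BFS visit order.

Visit Kai; enqueue Zoe, Gus, Bo → queue [Zoe, Gus, Bo]
Visit Zoe; enqueue Yul, Omar, Ben, Dee, Cal, Rex → queue [Gus, Bo, Yul, Omar, Ben, Dee, Cal, Rex]
Visit Gus; enqueue Jae → queue [Bo, Yul, Omar, Ben, Dee, Cal, Rex, Jae]
Visit Bo; enqueue Tao, Pia, Eli → queue [Yul, Omar, Ben, Dee, Cal, Rex, Jae, Tao, Pia, Eli]
Visit Yul → queue [Omar, Ben, Dee, Cal, Rex, Jae, Tao, Pia, Eli]
Visit Omar; enqueue Hana → queue [Ben, Dee, Cal, Rex, Jae, Tao, Pia, Eli, Hana]
Visit Ben → queue [Dee, Cal, Rex, Jae, Tao, Pia, Eli, Hana]
Visit Dee; enqueue Fay → queue [Cal, Rex, Jae, Tao, Pia, Eli, Hana, Fay]
Visit Cal → queue [Rex, Jae, Tao, Pia, Eli, Hana, Fay]
Visit Rex → queue [Jae, Tao, Pia, Eli, Hana, Fay]
Visit Jae; enqueue Lou → queue [Tao, Pia, Eli, Hana, Fay, Lou]
Visit Tao → queue [Pia, Eli, Hana, Fay, Lou]
Visit Pia → queue [Eli, Hana, Fay, Lou]
Visit Eli → queue [Hana, Fay, Lou]
Visit Hana → queue [Fay, Lou]
Visit Fay → queue [Lou]
Visit Lou → queue []

Kai, Zoe, Gus, Bo, Yul, Omar, Ben, Dee, Cal, Rex, Jae, Tao, Pia, Eli, Hana, Fay, Lou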